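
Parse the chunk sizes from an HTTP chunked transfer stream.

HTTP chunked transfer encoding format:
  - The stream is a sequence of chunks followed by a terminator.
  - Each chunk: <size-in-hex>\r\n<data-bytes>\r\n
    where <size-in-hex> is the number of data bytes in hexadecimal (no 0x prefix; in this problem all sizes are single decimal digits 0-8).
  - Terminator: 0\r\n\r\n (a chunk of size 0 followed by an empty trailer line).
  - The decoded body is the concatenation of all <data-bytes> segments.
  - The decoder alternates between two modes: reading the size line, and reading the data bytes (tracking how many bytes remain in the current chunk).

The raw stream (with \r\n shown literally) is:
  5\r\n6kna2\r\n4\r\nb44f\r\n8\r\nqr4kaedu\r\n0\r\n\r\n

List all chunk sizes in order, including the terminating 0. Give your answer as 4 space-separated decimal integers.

Answer: 5 4 8 0

Derivation:
Chunk 1: stream[0..1]='5' size=0x5=5, data at stream[3..8]='6kna2' -> body[0..5], body so far='6kna2'
Chunk 2: stream[10..11]='4' size=0x4=4, data at stream[13..17]='b44f' -> body[5..9], body so far='6kna2b44f'
Chunk 3: stream[19..20]='8' size=0x8=8, data at stream[22..30]='qr4kaedu' -> body[9..17], body so far='6kna2b44fqr4kaedu'
Chunk 4: stream[32..33]='0' size=0 (terminator). Final body='6kna2b44fqr4kaedu' (17 bytes)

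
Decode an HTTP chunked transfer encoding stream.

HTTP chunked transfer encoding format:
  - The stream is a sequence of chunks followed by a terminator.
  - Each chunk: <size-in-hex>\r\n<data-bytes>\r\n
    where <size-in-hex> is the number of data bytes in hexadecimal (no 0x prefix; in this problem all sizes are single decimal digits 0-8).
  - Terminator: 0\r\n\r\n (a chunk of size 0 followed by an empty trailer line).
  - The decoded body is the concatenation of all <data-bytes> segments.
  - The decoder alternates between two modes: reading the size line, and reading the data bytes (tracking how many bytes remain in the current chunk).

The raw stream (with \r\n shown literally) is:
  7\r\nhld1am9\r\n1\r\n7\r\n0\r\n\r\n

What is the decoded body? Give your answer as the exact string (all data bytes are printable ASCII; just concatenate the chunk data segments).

Answer: hld1am97

Derivation:
Chunk 1: stream[0..1]='7' size=0x7=7, data at stream[3..10]='hld1am9' -> body[0..7], body so far='hld1am9'
Chunk 2: stream[12..13]='1' size=0x1=1, data at stream[15..16]='7' -> body[7..8], body so far='hld1am97'
Chunk 3: stream[18..19]='0' size=0 (terminator). Final body='hld1am97' (8 bytes)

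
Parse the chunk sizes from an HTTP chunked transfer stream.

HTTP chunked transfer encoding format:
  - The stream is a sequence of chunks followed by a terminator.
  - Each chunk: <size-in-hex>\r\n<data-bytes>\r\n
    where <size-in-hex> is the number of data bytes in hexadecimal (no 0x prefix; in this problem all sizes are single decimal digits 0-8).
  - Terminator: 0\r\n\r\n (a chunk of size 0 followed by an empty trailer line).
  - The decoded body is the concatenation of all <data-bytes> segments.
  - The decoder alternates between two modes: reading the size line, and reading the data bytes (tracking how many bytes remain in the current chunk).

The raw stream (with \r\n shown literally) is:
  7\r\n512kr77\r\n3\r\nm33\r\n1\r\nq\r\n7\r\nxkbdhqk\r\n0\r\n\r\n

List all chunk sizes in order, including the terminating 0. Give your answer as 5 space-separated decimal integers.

Answer: 7 3 1 7 0

Derivation:
Chunk 1: stream[0..1]='7' size=0x7=7, data at stream[3..10]='512kr77' -> body[0..7], body so far='512kr77'
Chunk 2: stream[12..13]='3' size=0x3=3, data at stream[15..18]='m33' -> body[7..10], body so far='512kr77m33'
Chunk 3: stream[20..21]='1' size=0x1=1, data at stream[23..24]='q' -> body[10..11], body so far='512kr77m33q'
Chunk 4: stream[26..27]='7' size=0x7=7, data at stream[29..36]='xkbdhqk' -> body[11..18], body so far='512kr77m33qxkbdhqk'
Chunk 5: stream[38..39]='0' size=0 (terminator). Final body='512kr77m33qxkbdhqk' (18 bytes)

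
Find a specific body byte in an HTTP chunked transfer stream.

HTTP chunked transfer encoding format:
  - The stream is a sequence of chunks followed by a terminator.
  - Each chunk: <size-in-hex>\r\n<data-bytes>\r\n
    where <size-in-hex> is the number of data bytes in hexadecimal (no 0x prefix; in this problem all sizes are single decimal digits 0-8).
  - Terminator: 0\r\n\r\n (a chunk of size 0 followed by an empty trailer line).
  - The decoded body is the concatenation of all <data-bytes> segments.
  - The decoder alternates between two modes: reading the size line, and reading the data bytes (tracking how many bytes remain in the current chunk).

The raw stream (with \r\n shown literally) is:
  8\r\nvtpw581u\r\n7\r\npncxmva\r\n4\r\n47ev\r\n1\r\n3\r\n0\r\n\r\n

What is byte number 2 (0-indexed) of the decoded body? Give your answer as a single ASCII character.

Chunk 1: stream[0..1]='8' size=0x8=8, data at stream[3..11]='vtpw581u' -> body[0..8], body so far='vtpw581u'
Chunk 2: stream[13..14]='7' size=0x7=7, data at stream[16..23]='pncxmva' -> body[8..15], body so far='vtpw581upncxmva'
Chunk 3: stream[25..26]='4' size=0x4=4, data at stream[28..32]='47ev' -> body[15..19], body so far='vtpw581upncxmva47ev'
Chunk 4: stream[34..35]='1' size=0x1=1, data at stream[37..38]='3' -> body[19..20], body so far='vtpw581upncxmva47ev3'
Chunk 5: stream[40..41]='0' size=0 (terminator). Final body='vtpw581upncxmva47ev3' (20 bytes)
Body byte 2 = 'p'

Answer: p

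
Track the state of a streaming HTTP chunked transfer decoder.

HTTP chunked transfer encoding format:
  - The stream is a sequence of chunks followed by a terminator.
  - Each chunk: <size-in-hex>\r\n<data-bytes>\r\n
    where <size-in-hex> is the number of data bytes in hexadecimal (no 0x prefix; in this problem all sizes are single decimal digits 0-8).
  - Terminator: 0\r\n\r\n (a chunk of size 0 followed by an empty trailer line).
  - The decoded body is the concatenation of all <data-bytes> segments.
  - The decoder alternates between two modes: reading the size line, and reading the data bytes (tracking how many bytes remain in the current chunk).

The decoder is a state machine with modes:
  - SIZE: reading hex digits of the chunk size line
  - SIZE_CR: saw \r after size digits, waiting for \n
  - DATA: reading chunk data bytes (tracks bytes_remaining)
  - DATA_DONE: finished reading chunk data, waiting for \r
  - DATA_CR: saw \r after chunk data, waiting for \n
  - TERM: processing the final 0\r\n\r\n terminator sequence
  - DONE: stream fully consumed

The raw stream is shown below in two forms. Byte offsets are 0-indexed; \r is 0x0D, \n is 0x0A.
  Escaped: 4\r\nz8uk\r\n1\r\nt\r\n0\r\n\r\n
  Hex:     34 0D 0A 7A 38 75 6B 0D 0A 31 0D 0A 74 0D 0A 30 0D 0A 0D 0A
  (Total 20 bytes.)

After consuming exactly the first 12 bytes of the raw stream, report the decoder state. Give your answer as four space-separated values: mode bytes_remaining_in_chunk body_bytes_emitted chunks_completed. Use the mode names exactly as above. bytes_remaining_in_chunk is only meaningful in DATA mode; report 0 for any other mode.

Byte 0 = '4': mode=SIZE remaining=0 emitted=0 chunks_done=0
Byte 1 = 0x0D: mode=SIZE_CR remaining=0 emitted=0 chunks_done=0
Byte 2 = 0x0A: mode=DATA remaining=4 emitted=0 chunks_done=0
Byte 3 = 'z': mode=DATA remaining=3 emitted=1 chunks_done=0
Byte 4 = '8': mode=DATA remaining=2 emitted=2 chunks_done=0
Byte 5 = 'u': mode=DATA remaining=1 emitted=3 chunks_done=0
Byte 6 = 'k': mode=DATA_DONE remaining=0 emitted=4 chunks_done=0
Byte 7 = 0x0D: mode=DATA_CR remaining=0 emitted=4 chunks_done=0
Byte 8 = 0x0A: mode=SIZE remaining=0 emitted=4 chunks_done=1
Byte 9 = '1': mode=SIZE remaining=0 emitted=4 chunks_done=1
Byte 10 = 0x0D: mode=SIZE_CR remaining=0 emitted=4 chunks_done=1
Byte 11 = 0x0A: mode=DATA remaining=1 emitted=4 chunks_done=1

Answer: DATA 1 4 1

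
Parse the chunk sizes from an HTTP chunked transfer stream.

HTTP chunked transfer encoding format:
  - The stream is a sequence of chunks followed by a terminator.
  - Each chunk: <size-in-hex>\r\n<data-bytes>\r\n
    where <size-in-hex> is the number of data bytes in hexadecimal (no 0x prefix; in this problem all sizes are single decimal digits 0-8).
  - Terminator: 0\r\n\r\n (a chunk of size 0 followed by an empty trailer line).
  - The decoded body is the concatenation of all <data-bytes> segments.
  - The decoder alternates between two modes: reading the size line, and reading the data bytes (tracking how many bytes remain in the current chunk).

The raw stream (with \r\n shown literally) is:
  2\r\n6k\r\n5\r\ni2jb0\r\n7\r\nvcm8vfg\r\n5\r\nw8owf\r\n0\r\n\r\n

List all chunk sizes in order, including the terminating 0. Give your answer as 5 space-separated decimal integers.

Chunk 1: stream[0..1]='2' size=0x2=2, data at stream[3..5]='6k' -> body[0..2], body so far='6k'
Chunk 2: stream[7..8]='5' size=0x5=5, data at stream[10..15]='i2jb0' -> body[2..7], body so far='6ki2jb0'
Chunk 3: stream[17..18]='7' size=0x7=7, data at stream[20..27]='vcm8vfg' -> body[7..14], body so far='6ki2jb0vcm8vfg'
Chunk 4: stream[29..30]='5' size=0x5=5, data at stream[32..37]='w8owf' -> body[14..19], body so far='6ki2jb0vcm8vfgw8owf'
Chunk 5: stream[39..40]='0' size=0 (terminator). Final body='6ki2jb0vcm8vfgw8owf' (19 bytes)

Answer: 2 5 7 5 0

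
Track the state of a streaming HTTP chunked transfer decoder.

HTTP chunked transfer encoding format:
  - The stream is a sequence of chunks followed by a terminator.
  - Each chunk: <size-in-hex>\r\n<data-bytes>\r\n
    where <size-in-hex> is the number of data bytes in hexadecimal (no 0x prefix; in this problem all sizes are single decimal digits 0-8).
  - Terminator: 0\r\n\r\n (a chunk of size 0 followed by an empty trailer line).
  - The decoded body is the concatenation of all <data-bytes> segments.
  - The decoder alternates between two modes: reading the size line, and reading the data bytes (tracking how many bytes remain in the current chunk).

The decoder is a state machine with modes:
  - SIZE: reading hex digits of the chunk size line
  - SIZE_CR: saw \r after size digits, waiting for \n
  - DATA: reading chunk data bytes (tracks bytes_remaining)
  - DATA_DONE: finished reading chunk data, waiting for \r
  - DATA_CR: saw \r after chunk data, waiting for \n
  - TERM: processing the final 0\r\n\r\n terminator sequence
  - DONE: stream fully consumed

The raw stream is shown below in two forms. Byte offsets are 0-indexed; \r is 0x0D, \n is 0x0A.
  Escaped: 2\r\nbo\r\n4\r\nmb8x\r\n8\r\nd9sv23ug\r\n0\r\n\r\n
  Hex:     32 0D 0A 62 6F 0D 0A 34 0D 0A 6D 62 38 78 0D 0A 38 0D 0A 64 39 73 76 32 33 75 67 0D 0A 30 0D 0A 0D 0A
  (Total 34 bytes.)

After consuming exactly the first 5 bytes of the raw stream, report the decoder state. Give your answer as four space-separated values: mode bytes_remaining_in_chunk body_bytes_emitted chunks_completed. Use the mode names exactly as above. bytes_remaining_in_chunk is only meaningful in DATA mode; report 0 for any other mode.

Answer: DATA_DONE 0 2 0

Derivation:
Byte 0 = '2': mode=SIZE remaining=0 emitted=0 chunks_done=0
Byte 1 = 0x0D: mode=SIZE_CR remaining=0 emitted=0 chunks_done=0
Byte 2 = 0x0A: mode=DATA remaining=2 emitted=0 chunks_done=0
Byte 3 = 'b': mode=DATA remaining=1 emitted=1 chunks_done=0
Byte 4 = 'o': mode=DATA_DONE remaining=0 emitted=2 chunks_done=0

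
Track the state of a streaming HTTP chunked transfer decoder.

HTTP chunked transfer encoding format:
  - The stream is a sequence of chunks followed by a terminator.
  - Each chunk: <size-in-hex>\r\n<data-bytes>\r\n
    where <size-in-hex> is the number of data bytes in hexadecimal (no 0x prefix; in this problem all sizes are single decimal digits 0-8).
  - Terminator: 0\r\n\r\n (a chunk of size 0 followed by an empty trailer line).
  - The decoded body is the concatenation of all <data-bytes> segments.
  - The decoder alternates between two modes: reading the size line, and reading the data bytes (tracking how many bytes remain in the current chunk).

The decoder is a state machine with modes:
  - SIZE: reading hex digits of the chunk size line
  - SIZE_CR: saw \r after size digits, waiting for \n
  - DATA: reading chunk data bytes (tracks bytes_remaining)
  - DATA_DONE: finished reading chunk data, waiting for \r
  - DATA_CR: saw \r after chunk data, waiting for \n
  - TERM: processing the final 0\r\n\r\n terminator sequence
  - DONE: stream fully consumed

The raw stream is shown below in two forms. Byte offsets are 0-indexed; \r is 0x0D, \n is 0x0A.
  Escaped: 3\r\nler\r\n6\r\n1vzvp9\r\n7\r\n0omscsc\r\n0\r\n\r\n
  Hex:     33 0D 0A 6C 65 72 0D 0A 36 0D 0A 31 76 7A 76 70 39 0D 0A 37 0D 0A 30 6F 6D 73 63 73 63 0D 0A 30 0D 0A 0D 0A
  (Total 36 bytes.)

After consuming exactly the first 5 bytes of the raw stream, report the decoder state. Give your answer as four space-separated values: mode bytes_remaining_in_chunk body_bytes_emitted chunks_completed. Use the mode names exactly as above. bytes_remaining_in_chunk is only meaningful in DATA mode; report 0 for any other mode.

Byte 0 = '3': mode=SIZE remaining=0 emitted=0 chunks_done=0
Byte 1 = 0x0D: mode=SIZE_CR remaining=0 emitted=0 chunks_done=0
Byte 2 = 0x0A: mode=DATA remaining=3 emitted=0 chunks_done=0
Byte 3 = 'l': mode=DATA remaining=2 emitted=1 chunks_done=0
Byte 4 = 'e': mode=DATA remaining=1 emitted=2 chunks_done=0

Answer: DATA 1 2 0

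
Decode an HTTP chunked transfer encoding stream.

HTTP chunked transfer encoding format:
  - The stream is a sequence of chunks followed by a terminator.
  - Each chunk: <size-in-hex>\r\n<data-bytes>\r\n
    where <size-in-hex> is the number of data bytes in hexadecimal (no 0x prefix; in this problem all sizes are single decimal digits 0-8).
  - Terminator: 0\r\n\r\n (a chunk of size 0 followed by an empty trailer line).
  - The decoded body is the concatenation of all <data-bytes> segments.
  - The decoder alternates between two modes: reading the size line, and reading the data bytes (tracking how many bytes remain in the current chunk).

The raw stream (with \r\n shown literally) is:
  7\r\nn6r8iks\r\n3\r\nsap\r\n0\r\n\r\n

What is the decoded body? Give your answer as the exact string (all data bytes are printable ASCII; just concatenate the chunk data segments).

Answer: n6r8ikssap

Derivation:
Chunk 1: stream[0..1]='7' size=0x7=7, data at stream[3..10]='n6r8iks' -> body[0..7], body so far='n6r8iks'
Chunk 2: stream[12..13]='3' size=0x3=3, data at stream[15..18]='sap' -> body[7..10], body so far='n6r8ikssap'
Chunk 3: stream[20..21]='0' size=0 (terminator). Final body='n6r8ikssap' (10 bytes)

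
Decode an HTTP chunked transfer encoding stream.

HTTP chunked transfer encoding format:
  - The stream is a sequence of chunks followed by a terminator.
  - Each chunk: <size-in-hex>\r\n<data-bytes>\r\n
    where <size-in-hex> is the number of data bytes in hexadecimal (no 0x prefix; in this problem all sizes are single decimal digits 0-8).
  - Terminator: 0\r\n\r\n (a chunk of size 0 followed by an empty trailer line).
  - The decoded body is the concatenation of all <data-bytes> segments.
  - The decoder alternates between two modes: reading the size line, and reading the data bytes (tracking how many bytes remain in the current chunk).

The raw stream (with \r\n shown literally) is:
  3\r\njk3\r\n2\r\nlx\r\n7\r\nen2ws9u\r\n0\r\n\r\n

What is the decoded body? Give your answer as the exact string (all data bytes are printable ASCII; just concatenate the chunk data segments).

Answer: jk3lxen2ws9u

Derivation:
Chunk 1: stream[0..1]='3' size=0x3=3, data at stream[3..6]='jk3' -> body[0..3], body so far='jk3'
Chunk 2: stream[8..9]='2' size=0x2=2, data at stream[11..13]='lx' -> body[3..5], body so far='jk3lx'
Chunk 3: stream[15..16]='7' size=0x7=7, data at stream[18..25]='en2ws9u' -> body[5..12], body so far='jk3lxen2ws9u'
Chunk 4: stream[27..28]='0' size=0 (terminator). Final body='jk3lxen2ws9u' (12 bytes)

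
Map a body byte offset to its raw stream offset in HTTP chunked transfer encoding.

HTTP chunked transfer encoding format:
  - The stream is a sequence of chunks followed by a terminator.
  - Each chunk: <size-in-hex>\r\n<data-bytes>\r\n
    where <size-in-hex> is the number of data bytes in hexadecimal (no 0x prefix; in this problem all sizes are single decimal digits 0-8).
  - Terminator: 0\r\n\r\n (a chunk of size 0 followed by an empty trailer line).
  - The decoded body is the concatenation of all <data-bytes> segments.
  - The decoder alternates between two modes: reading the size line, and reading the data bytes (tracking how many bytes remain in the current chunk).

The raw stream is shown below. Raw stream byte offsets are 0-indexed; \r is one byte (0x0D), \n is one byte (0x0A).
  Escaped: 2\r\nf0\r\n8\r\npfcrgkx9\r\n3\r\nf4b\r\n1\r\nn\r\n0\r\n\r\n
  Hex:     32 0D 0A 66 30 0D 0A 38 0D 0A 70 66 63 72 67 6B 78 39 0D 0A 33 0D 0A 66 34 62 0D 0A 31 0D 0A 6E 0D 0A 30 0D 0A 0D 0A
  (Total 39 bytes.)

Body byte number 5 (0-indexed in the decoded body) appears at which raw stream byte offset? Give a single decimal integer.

Chunk 1: stream[0..1]='2' size=0x2=2, data at stream[3..5]='f0' -> body[0..2], body so far='f0'
Chunk 2: stream[7..8]='8' size=0x8=8, data at stream[10..18]='pfcrgkx9' -> body[2..10], body so far='f0pfcrgkx9'
Chunk 3: stream[20..21]='3' size=0x3=3, data at stream[23..26]='f4b' -> body[10..13], body so far='f0pfcrgkx9f4b'
Chunk 4: stream[28..29]='1' size=0x1=1, data at stream[31..32]='n' -> body[13..14], body so far='f0pfcrgkx9f4bn'
Chunk 5: stream[34..35]='0' size=0 (terminator). Final body='f0pfcrgkx9f4bn' (14 bytes)
Body byte 5 at stream offset 13

Answer: 13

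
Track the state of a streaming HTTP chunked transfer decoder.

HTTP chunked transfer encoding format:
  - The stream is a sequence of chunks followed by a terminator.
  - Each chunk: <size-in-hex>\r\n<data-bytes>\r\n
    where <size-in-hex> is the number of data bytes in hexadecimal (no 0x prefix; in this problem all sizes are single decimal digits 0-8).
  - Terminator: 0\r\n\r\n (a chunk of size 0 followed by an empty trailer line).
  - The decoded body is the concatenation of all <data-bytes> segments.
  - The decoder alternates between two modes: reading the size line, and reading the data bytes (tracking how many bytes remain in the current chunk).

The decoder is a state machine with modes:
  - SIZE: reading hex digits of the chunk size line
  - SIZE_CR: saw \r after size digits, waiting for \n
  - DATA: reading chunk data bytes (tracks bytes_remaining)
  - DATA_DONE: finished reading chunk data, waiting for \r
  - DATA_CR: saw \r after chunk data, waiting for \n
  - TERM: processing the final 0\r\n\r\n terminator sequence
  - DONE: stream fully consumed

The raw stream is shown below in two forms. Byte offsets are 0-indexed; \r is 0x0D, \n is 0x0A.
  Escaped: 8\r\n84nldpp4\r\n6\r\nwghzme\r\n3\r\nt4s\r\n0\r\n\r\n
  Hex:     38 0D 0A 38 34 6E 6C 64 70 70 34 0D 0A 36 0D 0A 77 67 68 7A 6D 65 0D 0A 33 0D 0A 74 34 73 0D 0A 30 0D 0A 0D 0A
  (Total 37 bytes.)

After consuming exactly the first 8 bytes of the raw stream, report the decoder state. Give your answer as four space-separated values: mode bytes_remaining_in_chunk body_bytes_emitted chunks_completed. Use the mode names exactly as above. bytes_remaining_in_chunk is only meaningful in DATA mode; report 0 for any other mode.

Byte 0 = '8': mode=SIZE remaining=0 emitted=0 chunks_done=0
Byte 1 = 0x0D: mode=SIZE_CR remaining=0 emitted=0 chunks_done=0
Byte 2 = 0x0A: mode=DATA remaining=8 emitted=0 chunks_done=0
Byte 3 = '8': mode=DATA remaining=7 emitted=1 chunks_done=0
Byte 4 = '4': mode=DATA remaining=6 emitted=2 chunks_done=0
Byte 5 = 'n': mode=DATA remaining=5 emitted=3 chunks_done=0
Byte 6 = 'l': mode=DATA remaining=4 emitted=4 chunks_done=0
Byte 7 = 'd': mode=DATA remaining=3 emitted=5 chunks_done=0

Answer: DATA 3 5 0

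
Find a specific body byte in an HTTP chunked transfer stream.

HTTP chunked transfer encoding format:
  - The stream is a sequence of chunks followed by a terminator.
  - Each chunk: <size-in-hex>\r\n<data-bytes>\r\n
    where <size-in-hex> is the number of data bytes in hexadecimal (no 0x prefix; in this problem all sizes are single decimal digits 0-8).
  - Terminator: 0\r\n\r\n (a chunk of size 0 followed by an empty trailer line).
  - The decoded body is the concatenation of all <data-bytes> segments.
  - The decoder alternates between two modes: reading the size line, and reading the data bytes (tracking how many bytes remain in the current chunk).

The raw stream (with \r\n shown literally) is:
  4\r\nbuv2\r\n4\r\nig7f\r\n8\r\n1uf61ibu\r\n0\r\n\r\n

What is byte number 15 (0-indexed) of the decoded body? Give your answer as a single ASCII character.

Answer: u

Derivation:
Chunk 1: stream[0..1]='4' size=0x4=4, data at stream[3..7]='buv2' -> body[0..4], body so far='buv2'
Chunk 2: stream[9..10]='4' size=0x4=4, data at stream[12..16]='ig7f' -> body[4..8], body so far='buv2ig7f'
Chunk 3: stream[18..19]='8' size=0x8=8, data at stream[21..29]='1uf61ibu' -> body[8..16], body so far='buv2ig7f1uf61ibu'
Chunk 4: stream[31..32]='0' size=0 (terminator). Final body='buv2ig7f1uf61ibu' (16 bytes)
Body byte 15 = 'u'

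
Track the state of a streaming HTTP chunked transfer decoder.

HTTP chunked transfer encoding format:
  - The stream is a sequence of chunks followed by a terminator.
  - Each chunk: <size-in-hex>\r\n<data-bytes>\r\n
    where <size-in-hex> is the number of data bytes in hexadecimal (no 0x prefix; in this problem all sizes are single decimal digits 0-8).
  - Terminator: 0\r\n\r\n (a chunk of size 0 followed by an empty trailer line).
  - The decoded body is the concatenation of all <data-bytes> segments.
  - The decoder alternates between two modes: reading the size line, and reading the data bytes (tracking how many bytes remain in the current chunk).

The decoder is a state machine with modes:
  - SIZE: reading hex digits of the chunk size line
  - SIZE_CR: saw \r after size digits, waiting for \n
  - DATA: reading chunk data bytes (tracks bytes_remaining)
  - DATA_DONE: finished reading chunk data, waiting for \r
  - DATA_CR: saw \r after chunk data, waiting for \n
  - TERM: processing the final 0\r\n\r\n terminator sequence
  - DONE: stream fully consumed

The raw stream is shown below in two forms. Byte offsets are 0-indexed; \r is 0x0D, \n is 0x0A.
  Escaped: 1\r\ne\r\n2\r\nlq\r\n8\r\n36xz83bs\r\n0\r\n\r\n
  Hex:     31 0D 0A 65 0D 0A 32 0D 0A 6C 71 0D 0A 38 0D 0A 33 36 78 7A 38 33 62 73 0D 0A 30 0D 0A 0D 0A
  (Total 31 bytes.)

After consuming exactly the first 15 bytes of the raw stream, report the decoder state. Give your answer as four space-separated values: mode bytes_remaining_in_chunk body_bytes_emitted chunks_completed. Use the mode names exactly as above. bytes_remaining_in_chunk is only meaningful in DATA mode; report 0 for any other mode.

Byte 0 = '1': mode=SIZE remaining=0 emitted=0 chunks_done=0
Byte 1 = 0x0D: mode=SIZE_CR remaining=0 emitted=0 chunks_done=0
Byte 2 = 0x0A: mode=DATA remaining=1 emitted=0 chunks_done=0
Byte 3 = 'e': mode=DATA_DONE remaining=0 emitted=1 chunks_done=0
Byte 4 = 0x0D: mode=DATA_CR remaining=0 emitted=1 chunks_done=0
Byte 5 = 0x0A: mode=SIZE remaining=0 emitted=1 chunks_done=1
Byte 6 = '2': mode=SIZE remaining=0 emitted=1 chunks_done=1
Byte 7 = 0x0D: mode=SIZE_CR remaining=0 emitted=1 chunks_done=1
Byte 8 = 0x0A: mode=DATA remaining=2 emitted=1 chunks_done=1
Byte 9 = 'l': mode=DATA remaining=1 emitted=2 chunks_done=1
Byte 10 = 'q': mode=DATA_DONE remaining=0 emitted=3 chunks_done=1
Byte 11 = 0x0D: mode=DATA_CR remaining=0 emitted=3 chunks_done=1
Byte 12 = 0x0A: mode=SIZE remaining=0 emitted=3 chunks_done=2
Byte 13 = '8': mode=SIZE remaining=0 emitted=3 chunks_done=2
Byte 14 = 0x0D: mode=SIZE_CR remaining=0 emitted=3 chunks_done=2

Answer: SIZE_CR 0 3 2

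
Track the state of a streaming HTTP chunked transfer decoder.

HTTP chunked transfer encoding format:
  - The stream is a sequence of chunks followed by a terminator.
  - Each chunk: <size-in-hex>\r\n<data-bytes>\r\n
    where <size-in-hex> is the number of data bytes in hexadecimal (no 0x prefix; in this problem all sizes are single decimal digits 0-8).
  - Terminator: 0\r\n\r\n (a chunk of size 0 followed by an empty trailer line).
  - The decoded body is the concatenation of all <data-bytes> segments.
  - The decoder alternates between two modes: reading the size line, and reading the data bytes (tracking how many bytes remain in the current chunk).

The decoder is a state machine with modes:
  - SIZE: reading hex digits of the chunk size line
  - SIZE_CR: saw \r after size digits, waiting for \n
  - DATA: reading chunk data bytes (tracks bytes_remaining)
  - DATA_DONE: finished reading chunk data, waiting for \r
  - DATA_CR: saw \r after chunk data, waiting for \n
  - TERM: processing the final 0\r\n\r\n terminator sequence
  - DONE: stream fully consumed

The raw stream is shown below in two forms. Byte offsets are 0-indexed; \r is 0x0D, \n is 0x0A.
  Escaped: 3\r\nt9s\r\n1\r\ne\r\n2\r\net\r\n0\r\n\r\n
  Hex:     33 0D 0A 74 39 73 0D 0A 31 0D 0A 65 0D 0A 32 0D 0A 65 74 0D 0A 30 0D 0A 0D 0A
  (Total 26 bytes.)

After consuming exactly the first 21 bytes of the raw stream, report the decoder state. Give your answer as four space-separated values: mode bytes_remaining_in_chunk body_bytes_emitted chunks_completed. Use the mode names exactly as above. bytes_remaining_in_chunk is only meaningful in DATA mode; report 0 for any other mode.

Byte 0 = '3': mode=SIZE remaining=0 emitted=0 chunks_done=0
Byte 1 = 0x0D: mode=SIZE_CR remaining=0 emitted=0 chunks_done=0
Byte 2 = 0x0A: mode=DATA remaining=3 emitted=0 chunks_done=0
Byte 3 = 't': mode=DATA remaining=2 emitted=1 chunks_done=0
Byte 4 = '9': mode=DATA remaining=1 emitted=2 chunks_done=0
Byte 5 = 's': mode=DATA_DONE remaining=0 emitted=3 chunks_done=0
Byte 6 = 0x0D: mode=DATA_CR remaining=0 emitted=3 chunks_done=0
Byte 7 = 0x0A: mode=SIZE remaining=0 emitted=3 chunks_done=1
Byte 8 = '1': mode=SIZE remaining=0 emitted=3 chunks_done=1
Byte 9 = 0x0D: mode=SIZE_CR remaining=0 emitted=3 chunks_done=1
Byte 10 = 0x0A: mode=DATA remaining=1 emitted=3 chunks_done=1
Byte 11 = 'e': mode=DATA_DONE remaining=0 emitted=4 chunks_done=1
Byte 12 = 0x0D: mode=DATA_CR remaining=0 emitted=4 chunks_done=1
Byte 13 = 0x0A: mode=SIZE remaining=0 emitted=4 chunks_done=2
Byte 14 = '2': mode=SIZE remaining=0 emitted=4 chunks_done=2
Byte 15 = 0x0D: mode=SIZE_CR remaining=0 emitted=4 chunks_done=2
Byte 16 = 0x0A: mode=DATA remaining=2 emitted=4 chunks_done=2
Byte 17 = 'e': mode=DATA remaining=1 emitted=5 chunks_done=2
Byte 18 = 't': mode=DATA_DONE remaining=0 emitted=6 chunks_done=2
Byte 19 = 0x0D: mode=DATA_CR remaining=0 emitted=6 chunks_done=2
Byte 20 = 0x0A: mode=SIZE remaining=0 emitted=6 chunks_done=3

Answer: SIZE 0 6 3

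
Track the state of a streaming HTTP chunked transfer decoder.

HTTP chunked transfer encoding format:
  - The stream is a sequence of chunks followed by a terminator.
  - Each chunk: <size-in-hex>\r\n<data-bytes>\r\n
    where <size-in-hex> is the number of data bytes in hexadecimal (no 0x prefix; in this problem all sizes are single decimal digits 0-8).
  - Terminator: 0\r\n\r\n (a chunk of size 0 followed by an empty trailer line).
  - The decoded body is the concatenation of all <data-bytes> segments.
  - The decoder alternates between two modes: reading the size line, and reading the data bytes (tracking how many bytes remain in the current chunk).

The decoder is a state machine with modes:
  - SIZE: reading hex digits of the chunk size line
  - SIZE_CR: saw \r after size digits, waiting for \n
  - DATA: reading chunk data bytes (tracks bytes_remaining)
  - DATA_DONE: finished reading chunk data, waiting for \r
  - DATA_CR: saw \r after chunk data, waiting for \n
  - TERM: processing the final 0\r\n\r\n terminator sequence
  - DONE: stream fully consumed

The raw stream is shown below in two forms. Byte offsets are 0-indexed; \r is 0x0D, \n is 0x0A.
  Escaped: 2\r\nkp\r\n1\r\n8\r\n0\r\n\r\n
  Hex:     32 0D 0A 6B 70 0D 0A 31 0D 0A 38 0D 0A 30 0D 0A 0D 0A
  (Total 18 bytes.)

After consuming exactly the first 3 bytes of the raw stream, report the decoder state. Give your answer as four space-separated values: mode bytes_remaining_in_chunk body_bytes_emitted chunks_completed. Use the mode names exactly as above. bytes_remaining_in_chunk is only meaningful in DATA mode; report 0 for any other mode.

Answer: DATA 2 0 0

Derivation:
Byte 0 = '2': mode=SIZE remaining=0 emitted=0 chunks_done=0
Byte 1 = 0x0D: mode=SIZE_CR remaining=0 emitted=0 chunks_done=0
Byte 2 = 0x0A: mode=DATA remaining=2 emitted=0 chunks_done=0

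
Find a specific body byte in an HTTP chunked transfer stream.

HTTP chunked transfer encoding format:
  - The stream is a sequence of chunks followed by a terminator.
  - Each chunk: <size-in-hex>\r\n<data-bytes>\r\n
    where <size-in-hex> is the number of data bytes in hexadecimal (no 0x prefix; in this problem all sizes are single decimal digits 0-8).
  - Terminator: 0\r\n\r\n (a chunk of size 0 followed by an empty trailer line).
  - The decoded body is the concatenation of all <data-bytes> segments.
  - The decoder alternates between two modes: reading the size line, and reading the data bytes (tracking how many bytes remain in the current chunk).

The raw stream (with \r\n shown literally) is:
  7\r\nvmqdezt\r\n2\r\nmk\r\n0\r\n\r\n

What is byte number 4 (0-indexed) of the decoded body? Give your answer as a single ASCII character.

Answer: e

Derivation:
Chunk 1: stream[0..1]='7' size=0x7=7, data at stream[3..10]='vmqdezt' -> body[0..7], body so far='vmqdezt'
Chunk 2: stream[12..13]='2' size=0x2=2, data at stream[15..17]='mk' -> body[7..9], body so far='vmqdeztmk'
Chunk 3: stream[19..20]='0' size=0 (terminator). Final body='vmqdeztmk' (9 bytes)
Body byte 4 = 'e'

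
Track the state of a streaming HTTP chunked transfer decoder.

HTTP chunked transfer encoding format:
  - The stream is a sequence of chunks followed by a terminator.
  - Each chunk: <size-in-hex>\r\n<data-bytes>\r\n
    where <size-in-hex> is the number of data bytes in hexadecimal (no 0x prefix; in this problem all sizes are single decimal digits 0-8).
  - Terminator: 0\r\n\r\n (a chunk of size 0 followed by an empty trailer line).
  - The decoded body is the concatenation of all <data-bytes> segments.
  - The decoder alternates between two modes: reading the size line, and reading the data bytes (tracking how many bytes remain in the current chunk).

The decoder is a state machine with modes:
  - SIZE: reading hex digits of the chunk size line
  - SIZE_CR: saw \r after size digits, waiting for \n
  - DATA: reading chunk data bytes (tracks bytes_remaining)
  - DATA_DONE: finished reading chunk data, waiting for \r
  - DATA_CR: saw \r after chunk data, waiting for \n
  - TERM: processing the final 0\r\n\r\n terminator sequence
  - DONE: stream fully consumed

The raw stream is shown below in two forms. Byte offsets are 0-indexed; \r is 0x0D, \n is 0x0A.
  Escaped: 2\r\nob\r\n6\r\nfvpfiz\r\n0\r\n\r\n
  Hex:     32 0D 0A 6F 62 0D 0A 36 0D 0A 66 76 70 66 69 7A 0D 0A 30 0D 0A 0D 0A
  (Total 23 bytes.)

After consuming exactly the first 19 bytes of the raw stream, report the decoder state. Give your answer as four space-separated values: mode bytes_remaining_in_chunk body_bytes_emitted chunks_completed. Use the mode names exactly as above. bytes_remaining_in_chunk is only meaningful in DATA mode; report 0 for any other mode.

Answer: SIZE 0 8 2

Derivation:
Byte 0 = '2': mode=SIZE remaining=0 emitted=0 chunks_done=0
Byte 1 = 0x0D: mode=SIZE_CR remaining=0 emitted=0 chunks_done=0
Byte 2 = 0x0A: mode=DATA remaining=2 emitted=0 chunks_done=0
Byte 3 = 'o': mode=DATA remaining=1 emitted=1 chunks_done=0
Byte 4 = 'b': mode=DATA_DONE remaining=0 emitted=2 chunks_done=0
Byte 5 = 0x0D: mode=DATA_CR remaining=0 emitted=2 chunks_done=0
Byte 6 = 0x0A: mode=SIZE remaining=0 emitted=2 chunks_done=1
Byte 7 = '6': mode=SIZE remaining=0 emitted=2 chunks_done=1
Byte 8 = 0x0D: mode=SIZE_CR remaining=0 emitted=2 chunks_done=1
Byte 9 = 0x0A: mode=DATA remaining=6 emitted=2 chunks_done=1
Byte 10 = 'f': mode=DATA remaining=5 emitted=3 chunks_done=1
Byte 11 = 'v': mode=DATA remaining=4 emitted=4 chunks_done=1
Byte 12 = 'p': mode=DATA remaining=3 emitted=5 chunks_done=1
Byte 13 = 'f': mode=DATA remaining=2 emitted=6 chunks_done=1
Byte 14 = 'i': mode=DATA remaining=1 emitted=7 chunks_done=1
Byte 15 = 'z': mode=DATA_DONE remaining=0 emitted=8 chunks_done=1
Byte 16 = 0x0D: mode=DATA_CR remaining=0 emitted=8 chunks_done=1
Byte 17 = 0x0A: mode=SIZE remaining=0 emitted=8 chunks_done=2
Byte 18 = '0': mode=SIZE remaining=0 emitted=8 chunks_done=2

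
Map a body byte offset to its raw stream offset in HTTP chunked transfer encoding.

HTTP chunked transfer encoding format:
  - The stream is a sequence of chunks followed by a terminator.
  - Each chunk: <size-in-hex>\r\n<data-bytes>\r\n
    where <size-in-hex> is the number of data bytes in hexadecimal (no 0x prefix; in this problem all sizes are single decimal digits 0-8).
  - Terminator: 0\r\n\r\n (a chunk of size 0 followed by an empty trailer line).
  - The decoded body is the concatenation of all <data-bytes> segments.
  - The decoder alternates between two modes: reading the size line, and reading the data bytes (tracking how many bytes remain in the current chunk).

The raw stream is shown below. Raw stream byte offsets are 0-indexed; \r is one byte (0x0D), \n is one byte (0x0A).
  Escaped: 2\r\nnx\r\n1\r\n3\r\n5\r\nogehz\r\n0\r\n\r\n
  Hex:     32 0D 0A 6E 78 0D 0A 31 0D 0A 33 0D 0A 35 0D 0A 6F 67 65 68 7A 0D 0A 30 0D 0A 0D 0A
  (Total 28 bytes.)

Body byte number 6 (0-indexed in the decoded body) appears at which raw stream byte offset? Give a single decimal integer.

Answer: 19

Derivation:
Chunk 1: stream[0..1]='2' size=0x2=2, data at stream[3..5]='nx' -> body[0..2], body so far='nx'
Chunk 2: stream[7..8]='1' size=0x1=1, data at stream[10..11]='3' -> body[2..3], body so far='nx3'
Chunk 3: stream[13..14]='5' size=0x5=5, data at stream[16..21]='ogehz' -> body[3..8], body so far='nx3ogehz'
Chunk 4: stream[23..24]='0' size=0 (terminator). Final body='nx3ogehz' (8 bytes)
Body byte 6 at stream offset 19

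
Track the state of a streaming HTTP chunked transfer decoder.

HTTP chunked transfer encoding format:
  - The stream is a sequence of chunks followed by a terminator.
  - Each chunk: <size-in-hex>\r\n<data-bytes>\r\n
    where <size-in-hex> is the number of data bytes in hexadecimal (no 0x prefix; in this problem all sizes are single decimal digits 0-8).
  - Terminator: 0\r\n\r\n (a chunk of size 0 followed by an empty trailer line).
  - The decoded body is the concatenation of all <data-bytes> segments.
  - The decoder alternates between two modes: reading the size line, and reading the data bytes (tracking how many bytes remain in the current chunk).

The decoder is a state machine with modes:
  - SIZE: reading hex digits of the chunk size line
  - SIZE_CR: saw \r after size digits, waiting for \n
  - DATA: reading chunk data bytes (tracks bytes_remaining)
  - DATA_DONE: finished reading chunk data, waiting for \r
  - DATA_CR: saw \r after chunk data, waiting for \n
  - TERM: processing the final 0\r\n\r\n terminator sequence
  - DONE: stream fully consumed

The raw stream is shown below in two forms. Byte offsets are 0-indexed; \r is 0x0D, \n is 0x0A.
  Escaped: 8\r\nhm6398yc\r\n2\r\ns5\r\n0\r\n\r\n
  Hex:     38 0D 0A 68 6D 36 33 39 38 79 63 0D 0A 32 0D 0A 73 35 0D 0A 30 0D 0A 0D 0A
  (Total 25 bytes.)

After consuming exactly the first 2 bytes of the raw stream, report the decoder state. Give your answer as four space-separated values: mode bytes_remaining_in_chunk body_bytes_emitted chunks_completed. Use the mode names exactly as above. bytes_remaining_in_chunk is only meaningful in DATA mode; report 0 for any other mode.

Answer: SIZE_CR 0 0 0

Derivation:
Byte 0 = '8': mode=SIZE remaining=0 emitted=0 chunks_done=0
Byte 1 = 0x0D: mode=SIZE_CR remaining=0 emitted=0 chunks_done=0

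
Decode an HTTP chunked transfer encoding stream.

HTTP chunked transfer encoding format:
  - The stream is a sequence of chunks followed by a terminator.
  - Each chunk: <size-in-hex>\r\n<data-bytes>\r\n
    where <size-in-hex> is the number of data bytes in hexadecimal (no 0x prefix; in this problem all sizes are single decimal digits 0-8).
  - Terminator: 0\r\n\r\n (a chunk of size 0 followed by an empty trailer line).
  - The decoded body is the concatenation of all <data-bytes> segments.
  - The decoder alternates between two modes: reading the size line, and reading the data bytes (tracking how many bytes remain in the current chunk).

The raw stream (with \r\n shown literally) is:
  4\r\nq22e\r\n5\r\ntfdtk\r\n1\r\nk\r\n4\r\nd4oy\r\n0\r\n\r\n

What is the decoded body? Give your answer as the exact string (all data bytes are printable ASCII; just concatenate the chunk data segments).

Answer: q22etfdtkkd4oy

Derivation:
Chunk 1: stream[0..1]='4' size=0x4=4, data at stream[3..7]='q22e' -> body[0..4], body so far='q22e'
Chunk 2: stream[9..10]='5' size=0x5=5, data at stream[12..17]='tfdtk' -> body[4..9], body so far='q22etfdtk'
Chunk 3: stream[19..20]='1' size=0x1=1, data at stream[22..23]='k' -> body[9..10], body so far='q22etfdtkk'
Chunk 4: stream[25..26]='4' size=0x4=4, data at stream[28..32]='d4oy' -> body[10..14], body so far='q22etfdtkkd4oy'
Chunk 5: stream[34..35]='0' size=0 (terminator). Final body='q22etfdtkkd4oy' (14 bytes)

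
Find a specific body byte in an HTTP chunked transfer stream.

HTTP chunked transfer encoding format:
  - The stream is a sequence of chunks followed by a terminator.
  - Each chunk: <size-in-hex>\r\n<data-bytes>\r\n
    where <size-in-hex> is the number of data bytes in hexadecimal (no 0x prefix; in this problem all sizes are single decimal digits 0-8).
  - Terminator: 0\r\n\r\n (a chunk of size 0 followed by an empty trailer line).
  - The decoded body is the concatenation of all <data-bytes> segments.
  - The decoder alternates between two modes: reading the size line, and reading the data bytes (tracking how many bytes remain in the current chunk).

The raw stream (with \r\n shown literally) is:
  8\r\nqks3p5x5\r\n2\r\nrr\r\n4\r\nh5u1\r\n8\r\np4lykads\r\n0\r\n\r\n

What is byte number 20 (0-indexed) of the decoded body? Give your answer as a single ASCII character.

Answer: d

Derivation:
Chunk 1: stream[0..1]='8' size=0x8=8, data at stream[3..11]='qks3p5x5' -> body[0..8], body so far='qks3p5x5'
Chunk 2: stream[13..14]='2' size=0x2=2, data at stream[16..18]='rr' -> body[8..10], body so far='qks3p5x5rr'
Chunk 3: stream[20..21]='4' size=0x4=4, data at stream[23..27]='h5u1' -> body[10..14], body so far='qks3p5x5rrh5u1'
Chunk 4: stream[29..30]='8' size=0x8=8, data at stream[32..40]='p4lykads' -> body[14..22], body so far='qks3p5x5rrh5u1p4lykads'
Chunk 5: stream[42..43]='0' size=0 (terminator). Final body='qks3p5x5rrh5u1p4lykads' (22 bytes)
Body byte 20 = 'd'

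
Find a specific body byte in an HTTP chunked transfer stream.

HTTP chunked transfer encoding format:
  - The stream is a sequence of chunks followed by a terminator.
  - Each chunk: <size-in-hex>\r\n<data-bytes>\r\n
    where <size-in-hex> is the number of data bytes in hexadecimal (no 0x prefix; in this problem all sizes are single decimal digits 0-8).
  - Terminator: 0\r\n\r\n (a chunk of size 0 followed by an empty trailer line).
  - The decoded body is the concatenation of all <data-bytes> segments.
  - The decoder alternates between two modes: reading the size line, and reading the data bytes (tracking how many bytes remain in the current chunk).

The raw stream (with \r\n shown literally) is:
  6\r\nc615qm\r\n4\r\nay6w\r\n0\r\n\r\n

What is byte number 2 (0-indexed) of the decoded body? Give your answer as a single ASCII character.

Chunk 1: stream[0..1]='6' size=0x6=6, data at stream[3..9]='c615qm' -> body[0..6], body so far='c615qm'
Chunk 2: stream[11..12]='4' size=0x4=4, data at stream[14..18]='ay6w' -> body[6..10], body so far='c615qmay6w'
Chunk 3: stream[20..21]='0' size=0 (terminator). Final body='c615qmay6w' (10 bytes)
Body byte 2 = '1'

Answer: 1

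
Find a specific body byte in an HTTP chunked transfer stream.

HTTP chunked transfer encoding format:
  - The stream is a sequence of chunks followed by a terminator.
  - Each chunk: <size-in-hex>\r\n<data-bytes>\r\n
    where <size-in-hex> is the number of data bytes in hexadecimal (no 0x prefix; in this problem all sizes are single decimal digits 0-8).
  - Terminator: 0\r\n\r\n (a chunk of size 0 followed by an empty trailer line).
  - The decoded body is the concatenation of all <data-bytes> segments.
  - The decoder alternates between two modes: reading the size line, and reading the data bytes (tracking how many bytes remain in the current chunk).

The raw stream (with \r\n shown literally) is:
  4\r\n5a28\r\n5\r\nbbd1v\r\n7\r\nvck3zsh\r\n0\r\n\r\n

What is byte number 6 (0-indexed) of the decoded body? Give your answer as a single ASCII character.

Answer: d

Derivation:
Chunk 1: stream[0..1]='4' size=0x4=4, data at stream[3..7]='5a28' -> body[0..4], body so far='5a28'
Chunk 2: stream[9..10]='5' size=0x5=5, data at stream[12..17]='bbd1v' -> body[4..9], body so far='5a28bbd1v'
Chunk 3: stream[19..20]='7' size=0x7=7, data at stream[22..29]='vck3zsh' -> body[9..16], body so far='5a28bbd1vvck3zsh'
Chunk 4: stream[31..32]='0' size=0 (terminator). Final body='5a28bbd1vvck3zsh' (16 bytes)
Body byte 6 = 'd'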